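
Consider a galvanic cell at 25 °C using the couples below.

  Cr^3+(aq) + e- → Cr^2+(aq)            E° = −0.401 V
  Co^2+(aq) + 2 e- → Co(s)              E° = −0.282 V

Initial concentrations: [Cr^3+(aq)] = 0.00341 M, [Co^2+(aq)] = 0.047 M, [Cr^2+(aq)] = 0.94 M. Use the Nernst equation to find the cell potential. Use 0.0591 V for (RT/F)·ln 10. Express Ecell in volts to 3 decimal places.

Co²⁺/Co is reduced (cathode, E° = −0.282 V) and Cr³⁺/Cr²⁺ is oxidized (anode).
E°cell = −0.282 − (−0.401) = +0.119 V, with n = 2 electrons transferred.
The balanced reaction is Co^2+(aq) + 2 Cr^2+(aq) → Co(s) + 2 Cr^3+(aq), so Q = [Cr^3+(aq)]^2 / ([Co^2+(aq)]·[Cr^2+(aq)]^2) = 0.00028 and log Q = −3.553.
Applying E = E° − (RT ln10/nF)·log Q gives +0.119 − (0.0591/2)(−3.553) = +0.224 V.

+0.224 V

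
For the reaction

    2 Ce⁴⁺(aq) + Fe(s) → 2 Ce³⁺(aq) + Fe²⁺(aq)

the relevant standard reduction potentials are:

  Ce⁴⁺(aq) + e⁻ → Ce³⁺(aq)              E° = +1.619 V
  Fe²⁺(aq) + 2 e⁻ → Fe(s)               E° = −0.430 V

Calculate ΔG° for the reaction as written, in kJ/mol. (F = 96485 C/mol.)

−395 kJ/mol

In the reaction as written Ce⁴⁺(aq) is reduced, so the Ce⁴⁺/Ce³⁺ couple is the cathode and Fe²⁺/Fe is the anode.
E°cell = +1.619 − (−0.430) = +2.049 V; balancing electrons gives n = 2.
ΔG° = −nFE°cell = −(2)(96485)(+2.049) J/mol = −395 kJ/mol.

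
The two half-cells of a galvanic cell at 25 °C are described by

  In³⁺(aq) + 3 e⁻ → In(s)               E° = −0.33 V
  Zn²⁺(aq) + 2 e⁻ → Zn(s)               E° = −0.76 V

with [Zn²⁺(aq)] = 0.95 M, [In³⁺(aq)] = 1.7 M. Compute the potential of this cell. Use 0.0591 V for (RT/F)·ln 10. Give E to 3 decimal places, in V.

Since E°(In³⁺/In) > E°(Zn²⁺/Zn), In³⁺/In serves as the cathode.
E°cell = −0.33 − (−0.76) = +0.43 V, with n = 6 electrons transferred.
For the overall reaction 2 In³⁺(aq) + 3 Zn(s) → 2 In(s) + 3 Zn²⁺(aq), Q = [Zn²⁺(aq)]^3 / [In³⁺(aq)]^2 = 0.297, giving log Q = −0.528.
E = E° − (0.0591/n)·log Q = +0.43 − (0.0591/6)(−0.528) = +0.435 V.

+0.435 V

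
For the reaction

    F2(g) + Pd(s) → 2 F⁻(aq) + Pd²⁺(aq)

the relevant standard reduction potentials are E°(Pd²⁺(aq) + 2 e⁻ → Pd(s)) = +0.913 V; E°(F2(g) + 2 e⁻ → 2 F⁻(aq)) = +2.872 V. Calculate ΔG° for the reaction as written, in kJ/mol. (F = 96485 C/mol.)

−378 kJ/mol

In the reaction as written F2(g) is reduced, so the F₂/F⁻ couple is the cathode and Pd²⁺/Pd is the anode.
E°cell = +2.872 − (+0.913) = +1.959 V; balancing electrons gives n = 2.
ΔG° = −nFE°cell = −(2)(96485)(+1.959) J/mol = −378 kJ/mol.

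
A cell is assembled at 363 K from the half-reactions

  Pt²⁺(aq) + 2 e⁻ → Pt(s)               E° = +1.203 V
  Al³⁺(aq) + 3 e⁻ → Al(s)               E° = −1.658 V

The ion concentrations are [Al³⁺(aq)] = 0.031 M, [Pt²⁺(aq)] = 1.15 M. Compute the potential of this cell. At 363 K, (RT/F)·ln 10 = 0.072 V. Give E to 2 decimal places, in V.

+2.90 V

Pt²⁺/Pt is reduced (cathode, E° = +1.203 V) and Al³⁺/Al is oxidized (anode).
E°cell = +1.203 − (−1.658) = +2.861 V, with n = 6 electrons transferred.
The balanced reaction is 3 Pt²⁺(aq) + 2 Al(s) → 3 Pt(s) + 2 Al³⁺(aq), so Q = [Al³⁺(aq)]^2 / [Pt²⁺(aq)]^3 = 0.000632 and log Q = −3.199.
Applying E = E° − (RT ln10/nF)·log Q gives +2.861 − (0.072/6)(−3.199) = +2.90 V.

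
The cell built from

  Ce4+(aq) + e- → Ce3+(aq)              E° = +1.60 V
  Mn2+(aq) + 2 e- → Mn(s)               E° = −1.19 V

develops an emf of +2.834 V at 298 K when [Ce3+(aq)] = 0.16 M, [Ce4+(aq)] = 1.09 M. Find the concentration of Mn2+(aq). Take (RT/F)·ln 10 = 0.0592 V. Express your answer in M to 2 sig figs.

The Ce⁴⁺/Ce³⁺ couple has the larger reduction potential, so it is the cathode: E°cell = +1.60 − (−1.19) = +2.79 V and n = 2.
From the Nernst equation, log Q = n(E° − E)/0.0592 = 2·(+2.79 − (+2.834))/0.0592 = −1.486.
The balanced reaction is 2 Ce4+(aq) + Mn(s) → 2 Ce3+(aq) + Mn2+(aq), so Q = ([Ce3+(aq)]^2·[Mn2+(aq)]) / [Ce4+(aq)]^2.
Substituting the known concentrations and solving, log [Mn2+(aq)] = 0.181 and [Mn2+(aq)] = 1.5 M.

1.5 M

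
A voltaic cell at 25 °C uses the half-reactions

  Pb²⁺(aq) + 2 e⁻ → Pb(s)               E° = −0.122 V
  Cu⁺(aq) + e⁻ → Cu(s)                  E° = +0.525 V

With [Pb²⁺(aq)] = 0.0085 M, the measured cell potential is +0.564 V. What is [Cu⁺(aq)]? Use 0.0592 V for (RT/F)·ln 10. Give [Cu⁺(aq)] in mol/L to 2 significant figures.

0.0037 M

Cu⁺/Cu is the cathode (higher E°); E°cell = +0.525 − (−0.122) = +0.647 V with n = 2.
Rearranging E = E° − (0.0592/n)·log Q gives log Q = 2(+0.647 − (+0.564))/0.0592 = 2.804.
For 2 Cu⁺(aq) + Pb(s) → 2 Cu(s) + Pb²⁺(aq), the reaction quotient is Q = [Pb²⁺(aq)] / [Cu⁺(aq)]^2.
Substituting the known concentrations and solving, log [Cu⁺(aq)] = −2.437 and [Cu⁺(aq)] = 0.0037 M.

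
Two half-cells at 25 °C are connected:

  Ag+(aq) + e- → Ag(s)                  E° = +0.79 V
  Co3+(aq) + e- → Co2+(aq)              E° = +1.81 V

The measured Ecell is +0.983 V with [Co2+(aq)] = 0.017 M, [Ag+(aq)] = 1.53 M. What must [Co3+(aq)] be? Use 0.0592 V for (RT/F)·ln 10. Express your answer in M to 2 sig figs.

0.0062 M

With Co³⁺/Co²⁺ at the cathode and Ag⁺/Ag at the anode, E°cell = +1.81 − (+0.79) = +1.02 V (n = 1).
Since E = E° − (0.0592/n)·log Q, log Q = n(E° − E)/0.0592 = 0.625.
For Co3+(aq) + Ag(s) → Co2+(aq) + Ag+(aq), the reaction quotient is Q = ([Co2+(aq)]·[Ag+(aq)]) / [Co3+(aq)].
Substituting the known concentrations and solving, log [Co3+(aq)] = −2.210 and [Co3+(aq)] = 0.0062 M.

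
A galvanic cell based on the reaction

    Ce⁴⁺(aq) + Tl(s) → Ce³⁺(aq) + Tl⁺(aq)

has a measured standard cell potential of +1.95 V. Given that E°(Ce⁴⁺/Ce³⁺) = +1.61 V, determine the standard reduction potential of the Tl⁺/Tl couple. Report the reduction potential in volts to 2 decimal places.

In the reaction as written the Ce⁴⁺/Ce³⁺ couple is reduced (cathode) and Tl⁺/Tl is oxidized (anode), so E°cell = E°(Ce⁴⁺/Ce³⁺) − E°(Tl⁺/Tl).
E°(Tl⁺/Tl) = E°(cathode) − E°cell = +1.61 − (+1.95) = −0.34 V.

−0.34 V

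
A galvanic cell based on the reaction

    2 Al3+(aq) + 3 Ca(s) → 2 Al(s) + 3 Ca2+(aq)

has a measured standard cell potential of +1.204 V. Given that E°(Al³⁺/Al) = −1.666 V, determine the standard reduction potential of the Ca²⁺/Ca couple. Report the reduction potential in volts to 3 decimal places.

−2.870 V

In the reaction as written the Al³⁺/Al couple is reduced (cathode) and Ca²⁺/Ca is oxidized (anode), so E°cell = E°(Al³⁺/Al) − E°(Ca²⁺/Ca).
E°(Ca²⁺/Ca) = E°(cathode) − E°cell = −1.666 − (+1.204) = −2.870 V.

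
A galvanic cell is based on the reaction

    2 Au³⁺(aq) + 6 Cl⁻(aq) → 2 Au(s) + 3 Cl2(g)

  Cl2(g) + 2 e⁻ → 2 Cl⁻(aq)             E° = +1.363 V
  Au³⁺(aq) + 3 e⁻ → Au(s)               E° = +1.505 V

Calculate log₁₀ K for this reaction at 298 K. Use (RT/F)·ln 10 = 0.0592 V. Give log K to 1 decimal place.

log K = 14.4

The Au³⁺/Au couple is reduced (cathode); E°cell = +1.505 − (+1.363) = +0.142 V with n = 6.
At equilibrium E = 0, so log K = nE°cell / 0.0592 = (6)(+0.142) / 0.0592 = 14.4.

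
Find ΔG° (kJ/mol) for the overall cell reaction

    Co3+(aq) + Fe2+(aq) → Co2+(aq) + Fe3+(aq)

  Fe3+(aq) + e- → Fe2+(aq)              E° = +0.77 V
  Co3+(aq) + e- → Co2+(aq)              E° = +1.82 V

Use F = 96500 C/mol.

In the reaction as written Co3+(aq) is reduced, so the Co³⁺/Co²⁺ couple is the cathode and Fe³⁺/Fe²⁺ is the anode.
E°cell = +1.82 − (+0.77) = +1.05 V; balancing electrons gives n = 1.
ΔG° = −nFE°cell = −(1)(96500)(+1.05) J/mol = −101 kJ/mol.

−101 kJ/mol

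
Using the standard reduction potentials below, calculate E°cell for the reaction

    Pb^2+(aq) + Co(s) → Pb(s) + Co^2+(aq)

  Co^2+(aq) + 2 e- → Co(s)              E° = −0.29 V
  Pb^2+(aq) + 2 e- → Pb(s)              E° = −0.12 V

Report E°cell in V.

Pb^2+(aq) gains electrons, so the Pb²⁺/Pb couple is the cathode; the Co²⁺/Co couple is the anode.
E°cell = E°(cathode) − E°(anode) = −0.12 − (−0.29) = +0.17 V.
The positive value indicates the reaction is spontaneous as written.

+0.17 V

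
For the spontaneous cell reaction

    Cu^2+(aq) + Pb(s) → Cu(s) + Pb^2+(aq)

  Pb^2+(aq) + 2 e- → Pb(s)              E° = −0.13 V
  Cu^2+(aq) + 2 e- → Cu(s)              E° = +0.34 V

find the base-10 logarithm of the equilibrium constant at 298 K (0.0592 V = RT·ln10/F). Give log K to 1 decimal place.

The Cu²⁺/Cu couple is reduced (cathode); E°cell = +0.34 − (−0.13) = +0.47 V with n = 2.
At equilibrium E = 0, so log K = nE°cell / 0.0592 = (2)(+0.47) / 0.0592 = 15.9.

log K = 15.9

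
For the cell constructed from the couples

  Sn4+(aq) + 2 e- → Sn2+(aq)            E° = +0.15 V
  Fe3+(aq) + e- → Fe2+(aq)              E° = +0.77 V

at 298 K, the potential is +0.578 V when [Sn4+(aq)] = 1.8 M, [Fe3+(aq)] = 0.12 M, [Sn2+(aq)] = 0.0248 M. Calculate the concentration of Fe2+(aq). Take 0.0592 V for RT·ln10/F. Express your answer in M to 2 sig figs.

0.072 M

The Fe³⁺/Fe²⁺ couple has the larger reduction potential, so it is the cathode: E°cell = +0.77 − (+0.15) = +0.62 V and n = 2.
From the Nernst equation, log Q = n(E° − E)/0.0592 = 2·(+0.62 − (+0.578))/0.0592 = 1.419.
Balancing electrons gives 2 Fe3+(aq) + Sn2+(aq) → 2 Fe2+(aq) + Sn4+(aq); thus Q = ([Fe2+(aq)]^2·[Sn4+(aq)]) / ([Fe3+(aq)]^2·[Sn2+(aq)]).
Substituting the known concentrations and solving, log [Fe2+(aq)] = −1.142 and [Fe2+(aq)] = 0.072 M.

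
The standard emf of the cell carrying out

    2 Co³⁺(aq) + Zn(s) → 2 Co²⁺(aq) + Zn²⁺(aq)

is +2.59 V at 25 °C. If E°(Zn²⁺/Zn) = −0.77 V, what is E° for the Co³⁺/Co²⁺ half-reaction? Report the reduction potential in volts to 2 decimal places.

+1.82 V

In the reaction as written the Co³⁺/Co²⁺ couple is reduced (cathode) and Zn²⁺/Zn is oxidized (anode), so E°cell = E°(Co³⁺/Co²⁺) − E°(Zn²⁺/Zn).
E°(Co³⁺/Co²⁺) = E°cell + E°(anode) = +2.59 + (−0.77) = +1.82 V.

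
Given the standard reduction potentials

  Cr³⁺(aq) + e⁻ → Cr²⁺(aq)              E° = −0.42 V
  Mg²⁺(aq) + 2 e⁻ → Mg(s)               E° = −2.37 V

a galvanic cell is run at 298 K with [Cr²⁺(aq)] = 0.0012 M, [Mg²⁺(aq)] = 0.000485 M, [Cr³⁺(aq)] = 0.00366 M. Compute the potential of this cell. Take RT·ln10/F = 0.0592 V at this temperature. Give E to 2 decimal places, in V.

The Cr³⁺/Cr²⁺ couple has the more positive E°, so it is the cathode; Mg²⁺/Mg is the anode.
E°cell = −0.42 − (−2.37) = +1.95 V, with n = 2 electrons transferred.
For the overall reaction 2 Cr³⁺(aq) + Mg(s) → 2 Cr²⁺(aq) + Mg²⁺(aq), Q = ([Cr²⁺(aq)]^2·[Mg²⁺(aq)]) / [Cr³⁺(aq)]^2 = 5.21×10^−5, giving log Q = −4.283.
E = E° − (0.0592/n)·log Q = +1.95 − (0.0592/2)(−4.283) = +2.08 V.

+2.08 V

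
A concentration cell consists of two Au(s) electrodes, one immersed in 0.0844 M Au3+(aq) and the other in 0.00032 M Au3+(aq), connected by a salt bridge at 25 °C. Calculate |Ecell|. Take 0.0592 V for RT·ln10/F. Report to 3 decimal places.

0.048 V

For a concentration cell E°cell = 0, since both electrodes use the same couple.
The compartment with the higher Au3+(aq) concentration (0.0844 M) acts as the cathode; ions are reduced there and produced at the dilute (0.00032 M) anode.
With n = 3, Ecell = −(0.0592/3)·log([dilute]/[conc]) = −(0.0592/3)·log(0.00032/0.0844) = +0.048 V.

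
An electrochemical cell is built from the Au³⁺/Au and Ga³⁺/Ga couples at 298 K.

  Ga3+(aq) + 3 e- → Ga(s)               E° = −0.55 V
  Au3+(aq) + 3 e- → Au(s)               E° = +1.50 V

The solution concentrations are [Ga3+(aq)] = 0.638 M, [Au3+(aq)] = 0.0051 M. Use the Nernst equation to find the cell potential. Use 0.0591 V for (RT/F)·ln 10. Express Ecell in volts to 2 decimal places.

Since E°(Au³⁺/Au) > E°(Ga³⁺/Ga), Au³⁺/Au serves as the cathode.
The standard potential is +1.50 − (−0.55) = +2.05 V and the balanced reaction transfers n = 3 electrons.
Balancing gives Au3+(aq) + Ga(s) → Au(s) + Ga3+(aq); hence Q = [Ga3+(aq)] / [Au3+(aq)] = 125 (log Q = 2.097).
By the Nernst equation, E = +2.05 − (0.0591/3)·(2.097) = +2.01 V.

+2.01 V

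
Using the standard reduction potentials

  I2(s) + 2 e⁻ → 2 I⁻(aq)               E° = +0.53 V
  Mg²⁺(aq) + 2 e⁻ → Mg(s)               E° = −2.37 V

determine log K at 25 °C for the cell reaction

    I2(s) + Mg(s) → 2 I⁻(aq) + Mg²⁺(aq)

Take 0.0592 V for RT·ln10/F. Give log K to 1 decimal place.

log K = 98.0

The I₂/I⁻ couple is reduced (cathode); E°cell = +0.53 − (−2.37) = +2.90 V with n = 2.
At equilibrium E = 0, so log K = nE°cell / 0.0592 = (2)(+2.90) / 0.0592 = 98.0.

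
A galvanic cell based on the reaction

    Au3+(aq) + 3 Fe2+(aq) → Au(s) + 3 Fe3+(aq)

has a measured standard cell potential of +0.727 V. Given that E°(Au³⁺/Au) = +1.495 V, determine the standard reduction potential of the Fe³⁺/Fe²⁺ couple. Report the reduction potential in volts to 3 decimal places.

+0.768 V

In the reaction as written the Au³⁺/Au couple is reduced (cathode) and Fe³⁺/Fe²⁺ is oxidized (anode), so E°cell = E°(Au³⁺/Au) − E°(Fe³⁺/Fe²⁺).
E°(Fe³⁺/Fe²⁺) = E°(cathode) − E°cell = +1.495 − (+0.727) = +0.768 V.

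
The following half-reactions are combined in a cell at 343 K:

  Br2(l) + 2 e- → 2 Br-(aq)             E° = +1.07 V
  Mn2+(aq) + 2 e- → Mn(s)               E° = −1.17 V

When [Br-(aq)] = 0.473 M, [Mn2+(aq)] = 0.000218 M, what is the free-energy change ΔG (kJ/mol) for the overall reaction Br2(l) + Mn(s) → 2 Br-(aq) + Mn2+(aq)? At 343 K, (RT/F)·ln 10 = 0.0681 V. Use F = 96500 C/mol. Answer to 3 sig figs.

With Br₂/Br⁻ reduced at the cathode, E°cell = +1.07 − (−1.17) = +2.24 V and n = 2.
Q = [Br-(aq)]^2·[Mn2+(aq)] = 4.88×10^−5, so log Q = −4.312 and E = +2.24 − (0.0681/2)(−4.312) = +2.3868 V.
Finally ΔG = −nFE = −(2)(96500 C/mol)(+2.3868 V) = −461 kJ/mol.

−461 kJ/mol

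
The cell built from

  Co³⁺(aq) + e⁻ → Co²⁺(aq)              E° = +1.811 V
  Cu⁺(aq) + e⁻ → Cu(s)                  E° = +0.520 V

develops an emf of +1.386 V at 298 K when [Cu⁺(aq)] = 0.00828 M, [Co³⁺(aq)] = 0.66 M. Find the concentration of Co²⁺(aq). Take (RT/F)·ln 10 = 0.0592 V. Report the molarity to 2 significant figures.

The Co³⁺/Co²⁺ couple has the larger reduction potential, so it is the cathode: E°cell = +1.811 − (+0.520) = +1.291 V and n = 1.
From the Nernst equation, log Q = n(E° − E)/0.0592 = 1·(+1.291 − (+1.386))/0.0592 = −1.605.
The balanced reaction is Co³⁺(aq) + Cu(s) → Co²⁺(aq) + Cu⁺(aq), so Q = ([Co²⁺(aq)]·[Cu⁺(aq)]) / [Co³⁺(aq)].
Isolating [Co²⁺(aq)] in Q = 10^{−1.605} yields log [Co²⁺(aq)] = 0.297, i.e. 2.0 M.

2.0 M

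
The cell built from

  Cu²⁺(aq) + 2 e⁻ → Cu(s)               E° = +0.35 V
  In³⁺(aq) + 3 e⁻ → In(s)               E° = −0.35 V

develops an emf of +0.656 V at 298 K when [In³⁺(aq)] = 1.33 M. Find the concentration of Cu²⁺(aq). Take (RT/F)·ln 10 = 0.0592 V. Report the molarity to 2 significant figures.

0.039 M

The Cu²⁺/Cu couple has the larger reduction potential, so it is the cathode: E°cell = +0.35 − (−0.35) = +0.70 V and n = 6.
Since E = E° − (0.0592/n)·log Q, log Q = n(E° − E)/0.0592 = 4.459.
For 3 Cu²⁺(aq) + 2 In(s) → 3 Cu(s) + 2 In³⁺(aq), the reaction quotient is Q = [In³⁺(aq)]^2 / [Cu²⁺(aq)]^3.
Isolating [Cu²⁺(aq)] in Q = 10^{4.459} yields log [Cu²⁺(aq)] = −1.404, i.e. 0.039 M.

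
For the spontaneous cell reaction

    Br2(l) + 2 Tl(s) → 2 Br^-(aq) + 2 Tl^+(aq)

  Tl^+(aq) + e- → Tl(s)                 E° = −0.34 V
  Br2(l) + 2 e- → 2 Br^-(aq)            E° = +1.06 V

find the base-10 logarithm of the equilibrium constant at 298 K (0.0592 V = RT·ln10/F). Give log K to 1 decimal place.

log K = 47.3

The Br₂/Br⁻ couple is reduced (cathode); E°cell = +1.06 − (−0.34) = +1.40 V with n = 2.
At equilibrium E = 0, so log K = nE°cell / 0.0592 = (2)(+1.40) / 0.0592 = 47.3.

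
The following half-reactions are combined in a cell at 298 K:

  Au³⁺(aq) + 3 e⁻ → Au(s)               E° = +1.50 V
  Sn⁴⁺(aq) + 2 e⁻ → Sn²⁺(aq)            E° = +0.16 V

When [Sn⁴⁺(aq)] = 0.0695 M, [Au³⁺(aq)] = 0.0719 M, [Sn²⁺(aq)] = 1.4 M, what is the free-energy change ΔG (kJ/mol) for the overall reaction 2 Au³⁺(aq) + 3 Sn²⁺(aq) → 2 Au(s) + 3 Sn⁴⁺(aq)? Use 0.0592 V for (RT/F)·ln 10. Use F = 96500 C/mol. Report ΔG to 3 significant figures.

With Au³⁺/Au reduced at the cathode, E°cell = +1.50 − (+0.16) = +1.34 V and n = 6.
Here Q = [Sn⁴⁺(aq)]^3 / ([Au³⁺(aq)]^2·[Sn²⁺(aq)]^3) = 0.0237 (log Q = −1.626), giving E = +1.34 − (0.0592/6)·(−1.626) = +1.3560 V.
ΔG = −nFE = −(6)(96500)(+1.3560) J/mol = −785 kJ/mol.

−785 kJ/mol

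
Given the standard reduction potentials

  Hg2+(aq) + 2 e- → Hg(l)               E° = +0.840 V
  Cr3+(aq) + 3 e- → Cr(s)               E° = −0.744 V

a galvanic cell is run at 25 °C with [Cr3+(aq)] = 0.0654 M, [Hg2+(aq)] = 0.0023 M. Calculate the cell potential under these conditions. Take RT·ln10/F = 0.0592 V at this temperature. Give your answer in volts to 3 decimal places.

+1.529 V

The Hg²⁺/Hg couple has the more positive E°, so it is the cathode; Cr³⁺/Cr is the anode.
E°cell = E°cat − E°an = +0.840 − (−0.744) = +1.584 V; n = 6.
Balancing gives 3 Hg2+(aq) + 2 Cr(s) → 3 Hg(l) + 2 Cr3+(aq); hence Q = [Cr3+(aq)]^2 / [Hg2+(aq)]^3 = 3.52×10^5 (log Q = 5.546).
E = E° − (0.0592/n)·log Q = +1.584 − (0.0592/6)(5.546) = +1.529 V.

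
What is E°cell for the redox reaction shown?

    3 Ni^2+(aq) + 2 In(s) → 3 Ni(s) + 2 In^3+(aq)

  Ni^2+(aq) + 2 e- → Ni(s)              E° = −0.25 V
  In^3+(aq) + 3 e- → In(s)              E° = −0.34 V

In the reaction as written, Ni^2+(aq) is reduced (cathode) and In^3+(aq) is produced by oxidation at the anode.
E°cell = E°(cathode) − E°(anode) = −0.25 − (−0.34) = +0.09 V.

+0.09 V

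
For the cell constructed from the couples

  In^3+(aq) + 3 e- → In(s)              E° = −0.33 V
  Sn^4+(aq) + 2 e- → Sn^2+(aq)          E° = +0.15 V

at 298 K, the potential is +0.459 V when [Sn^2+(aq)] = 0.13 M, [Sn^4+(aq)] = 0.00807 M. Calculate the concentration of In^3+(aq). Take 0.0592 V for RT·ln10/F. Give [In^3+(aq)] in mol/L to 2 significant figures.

The Sn⁴⁺/Sn²⁺ couple has the larger reduction potential, so it is the cathode: E°cell = +0.15 − (−0.33) = +0.48 V and n = 6.
From the Nernst equation, log Q = n(E° − E)/0.0592 = 6·(+0.48 − (+0.459))/0.0592 = 2.128.
For 3 Sn^4+(aq) + 2 In(s) → 3 Sn^2+(aq) + 2 In^3+(aq), the reaction quotient is Q = ([Sn^2+(aq)]^3·[In^3+(aq)]^2) / [Sn^4+(aq)]^3.
Substituting the known concentrations and solving, log [In^3+(aq)] = −0.747 and [In^3+(aq)] = 0.18 M.

0.18 M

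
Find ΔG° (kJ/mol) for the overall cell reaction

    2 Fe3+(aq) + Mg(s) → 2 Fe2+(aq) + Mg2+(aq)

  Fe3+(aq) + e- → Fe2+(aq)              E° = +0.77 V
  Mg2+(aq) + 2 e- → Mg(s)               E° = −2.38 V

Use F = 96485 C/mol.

In the reaction as written Fe3+(aq) is reduced, so the Fe³⁺/Fe²⁺ couple is the cathode and Mg²⁺/Mg is the anode.
E°cell = +0.77 − (−2.38) = +3.15 V; balancing electrons gives n = 2.
ΔG° = −nFE°cell = −(2)(96485)(+3.15) J/mol = −608 kJ/mol.

−608 kJ/mol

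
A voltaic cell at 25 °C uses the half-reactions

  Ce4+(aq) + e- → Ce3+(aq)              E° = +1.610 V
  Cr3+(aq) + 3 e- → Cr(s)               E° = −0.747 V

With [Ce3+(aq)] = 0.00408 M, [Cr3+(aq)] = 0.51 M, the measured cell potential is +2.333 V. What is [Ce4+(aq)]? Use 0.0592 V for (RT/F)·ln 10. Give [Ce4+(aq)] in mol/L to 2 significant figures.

0.0013 M

With Ce⁴⁺/Ce³⁺ at the cathode and Cr³⁺/Cr at the anode, E°cell = +1.610 − (−0.747) = +2.357 V (n = 3).
From the Nernst equation, log Q = n(E° − E)/0.0592 = 3·(+2.357 − (+2.333))/0.0592 = 1.216.
The balanced reaction is 3 Ce4+(aq) + Cr(s) → 3 Ce3+(aq) + Cr3+(aq), so Q = ([Ce3+(aq)]^3·[Cr3+(aq)]) / [Ce4+(aq)]^3.
Substituting the known concentrations and solving, log [Ce4+(aq)] = −2.892 and [Ce4+(aq)] = 0.0013 M.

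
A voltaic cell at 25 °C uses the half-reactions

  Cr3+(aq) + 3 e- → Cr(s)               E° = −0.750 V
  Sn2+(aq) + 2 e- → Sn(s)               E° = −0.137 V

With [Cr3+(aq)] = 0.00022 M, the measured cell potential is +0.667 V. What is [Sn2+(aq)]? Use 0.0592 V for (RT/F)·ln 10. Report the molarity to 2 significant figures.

0.24 M

The Sn²⁺/Sn couple has the larger reduction potential, so it is the cathode: E°cell = −0.137 − (−0.750) = +0.613 V and n = 6.
Rearranging E = E° − (0.0592/n)·log Q gives log Q = 6(+0.613 − (+0.667))/0.0592 = −5.473.
For 3 Sn2+(aq) + 2 Cr(s) → 3 Sn(s) + 2 Cr3+(aq), the reaction quotient is Q = [Cr3+(aq)]^2 / [Sn2+(aq)]^3.
Isolating [Sn2+(aq)] in Q = 10^{−5.473} yields log [Sn2+(aq)] = −0.614, i.e. 0.24 M.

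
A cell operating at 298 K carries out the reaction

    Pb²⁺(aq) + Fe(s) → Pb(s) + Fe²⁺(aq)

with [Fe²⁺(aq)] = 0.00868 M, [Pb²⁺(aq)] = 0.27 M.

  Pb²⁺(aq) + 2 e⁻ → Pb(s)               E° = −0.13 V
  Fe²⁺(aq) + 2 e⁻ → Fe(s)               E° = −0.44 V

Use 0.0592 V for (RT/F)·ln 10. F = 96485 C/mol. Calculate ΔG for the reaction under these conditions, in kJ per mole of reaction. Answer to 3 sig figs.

−68.3 kJ/mol

With Pb²⁺/Pb reduced at the cathode, E°cell = −0.13 − (−0.44) = +0.31 V and n = 2.
The reaction quotient is [Fe²⁺(aq)] / [Pb²⁺(aq)] = 0.0321; by Nernst, E = +0.31 − (0.0592/2)(−1.493) = +0.3542 V.
Finally ΔG = −nFE = −(2)(96485 C/mol)(+0.3542 V) = −68.3 kJ/mol.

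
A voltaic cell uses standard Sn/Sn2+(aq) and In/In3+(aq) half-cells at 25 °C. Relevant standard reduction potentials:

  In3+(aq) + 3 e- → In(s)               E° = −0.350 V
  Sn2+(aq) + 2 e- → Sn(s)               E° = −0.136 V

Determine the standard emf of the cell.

+0.214 V

Of the two couples in this cell, the one with the more positive reduction potential is reduced at the cathode: here that is Sn²⁺/Sn (−0.136 V); In³⁺/In (−0.350 V) is the anode.
E°cell = E°(cathode) − E°(anode) = −0.136 − (−0.350) = +0.214 V.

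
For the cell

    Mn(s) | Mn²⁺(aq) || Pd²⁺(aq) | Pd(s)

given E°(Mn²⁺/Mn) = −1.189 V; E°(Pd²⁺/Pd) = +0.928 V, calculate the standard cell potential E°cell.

+2.117 V

By convention the left-hand electrode in cell notation is the anode (oxidation) and the right-hand electrode is the cathode (reduction).
E°cell = E°(right) − E°(left) = +0.928 − (−1.189) = +2.117 V.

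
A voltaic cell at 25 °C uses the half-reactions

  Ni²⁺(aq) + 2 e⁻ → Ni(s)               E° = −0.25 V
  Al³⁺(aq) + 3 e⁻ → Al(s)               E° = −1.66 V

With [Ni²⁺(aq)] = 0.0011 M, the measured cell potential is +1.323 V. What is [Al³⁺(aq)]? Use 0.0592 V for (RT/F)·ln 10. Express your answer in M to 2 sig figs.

Ni²⁺/Ni is the cathode (higher E°); E°cell = −0.25 − (−1.66) = +1.41 V with n = 6.
Since E = E° − (0.0592/n)·log Q, log Q = n(E° − E)/0.0592 = 8.818.
Balancing electrons gives 3 Ni²⁺(aq) + 2 Al(s) → 3 Ni(s) + 2 Al³⁺(aq); thus Q = [Al³⁺(aq)]^2 / [Ni²⁺(aq)]^3.
Substituting the known concentrations and solving, log [Al³⁺(aq)] = −0.029 and [Al³⁺(aq)] = 0.94 M.

0.94 M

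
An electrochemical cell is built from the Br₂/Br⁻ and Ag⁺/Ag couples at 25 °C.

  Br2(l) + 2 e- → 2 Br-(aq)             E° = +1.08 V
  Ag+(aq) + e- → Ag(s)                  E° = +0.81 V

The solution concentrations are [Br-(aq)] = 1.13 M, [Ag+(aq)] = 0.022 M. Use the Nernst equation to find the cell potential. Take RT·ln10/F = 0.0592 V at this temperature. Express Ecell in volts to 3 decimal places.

+0.365 V

The Br₂/Br⁻ couple has the more positive E°, so it is the cathode; Ag⁺/Ag is the anode.
The standard potential is +1.08 − (+0.81) = +0.27 V and the balanced reaction transfers n = 2 electrons.
For the overall reaction Br2(l) + 2 Ag(s) → 2 Br-(aq) + 2 Ag+(aq), Q = [Br-(aq)]^2·[Ag+(aq)]^2 = 0.000618, giving log Q = −3.209.
By the Nernst equation, E = +0.27 − (0.0592/2)·(−3.209) = +0.365 V.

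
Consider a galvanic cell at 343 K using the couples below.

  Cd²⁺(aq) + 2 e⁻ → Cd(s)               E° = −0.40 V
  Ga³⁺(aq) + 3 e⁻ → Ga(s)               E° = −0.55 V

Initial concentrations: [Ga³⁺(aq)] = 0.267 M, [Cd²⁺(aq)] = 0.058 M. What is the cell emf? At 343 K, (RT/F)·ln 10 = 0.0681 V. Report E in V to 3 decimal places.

+0.121 V

Cd²⁺/Cd is reduced (cathode, E° = −0.40 V) and Ga³⁺/Ga is oxidized (anode).
The standard potential is −0.40 − (−0.55) = +0.15 V and the balanced reaction transfers n = 6 electrons.
For the overall reaction 3 Cd²⁺(aq) + 2 Ga(s) → 3 Cd(s) + 2 Ga³⁺(aq), Q = [Ga³⁺(aq)]^2 / [Cd²⁺(aq)]^3 = 365, giving log Q = 2.563.
By the Nernst equation, E = +0.15 − (0.0681/6)·(2.563) = +0.121 V.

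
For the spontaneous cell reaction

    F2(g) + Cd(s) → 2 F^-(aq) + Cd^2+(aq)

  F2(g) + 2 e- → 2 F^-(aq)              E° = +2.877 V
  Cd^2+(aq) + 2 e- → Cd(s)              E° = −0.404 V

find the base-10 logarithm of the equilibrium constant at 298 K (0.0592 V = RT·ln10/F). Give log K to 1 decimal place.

log K = 110.8

The F₂/F⁻ couple is reduced (cathode); E°cell = +2.877 − (−0.404) = +3.281 V with n = 2.
At equilibrium E = 0, so log K = nE°cell / 0.0592 = (2)(+3.281) / 0.0592 = 110.8.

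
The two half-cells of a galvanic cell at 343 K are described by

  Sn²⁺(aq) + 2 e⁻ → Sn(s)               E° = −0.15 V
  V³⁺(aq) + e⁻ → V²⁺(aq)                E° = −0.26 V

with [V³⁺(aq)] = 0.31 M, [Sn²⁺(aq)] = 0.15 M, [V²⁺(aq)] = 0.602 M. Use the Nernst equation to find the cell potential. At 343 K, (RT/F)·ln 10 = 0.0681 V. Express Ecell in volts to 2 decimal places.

+0.10 V

The Sn²⁺/Sn couple has the more positive E°, so it is the cathode; V³⁺/V²⁺ is the anode.
E°cell = −0.15 − (−0.26) = +0.11 V, with n = 2 electrons transferred.
Balancing gives Sn²⁺(aq) + 2 V²⁺(aq) → Sn(s) + 2 V³⁺(aq); hence Q = [V³⁺(aq)]^2 / ([Sn²⁺(aq)]·[V²⁺(aq)]^2) = 1.77 (log Q = 0.247).
Applying E = E° − (RT ln10/nF)·log Q gives +0.11 − (0.0681/2)(0.247) = +0.10 V.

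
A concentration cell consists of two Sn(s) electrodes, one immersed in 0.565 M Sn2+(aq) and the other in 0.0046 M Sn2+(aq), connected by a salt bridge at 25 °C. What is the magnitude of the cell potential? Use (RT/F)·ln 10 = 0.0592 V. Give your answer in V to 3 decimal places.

For a concentration cell E°cell = 0, since both electrodes use the same couple.
The compartment with the higher Sn2+(aq) concentration (0.565 M) acts as the cathode; ions are reduced there and produced at the dilute (0.0046 M) anode.
With n = 2, Ecell = −(0.0592/2)·log([dilute]/[conc]) = −(0.0592/2)·log(0.0046/0.565) = +0.062 V.

0.062 V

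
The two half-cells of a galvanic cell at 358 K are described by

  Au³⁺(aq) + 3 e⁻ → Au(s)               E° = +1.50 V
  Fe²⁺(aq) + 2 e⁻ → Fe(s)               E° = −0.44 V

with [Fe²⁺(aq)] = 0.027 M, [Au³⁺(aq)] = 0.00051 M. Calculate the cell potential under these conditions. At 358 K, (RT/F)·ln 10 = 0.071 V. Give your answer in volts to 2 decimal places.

+1.92 V

Au³⁺/Au is reduced (cathode, E° = +1.50 V) and Fe²⁺/Fe is oxidized (anode).
E°cell = E°cat − E°an = +1.50 − (−0.44) = +1.94 V; n = 6.
For the overall reaction 2 Au³⁺(aq) + 3 Fe(s) → 2 Au(s) + 3 Fe²⁺(aq), Q = [Fe²⁺(aq)]^3 / [Au³⁺(aq)]^2 = 75.7, giving log Q = 1.879.
Applying E = E° − (RT ln10/nF)·log Q gives +1.94 − (0.071/6)(1.879) = +1.92 V.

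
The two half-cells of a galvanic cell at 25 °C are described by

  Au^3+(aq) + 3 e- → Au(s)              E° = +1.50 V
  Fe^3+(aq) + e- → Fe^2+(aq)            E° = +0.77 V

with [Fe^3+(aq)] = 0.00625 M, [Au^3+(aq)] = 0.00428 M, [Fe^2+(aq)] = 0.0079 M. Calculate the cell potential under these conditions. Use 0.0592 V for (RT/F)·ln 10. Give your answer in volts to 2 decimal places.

The Au³⁺/Au couple has the more positive E°, so it is the cathode; Fe³⁺/Fe²⁺ is the anode.
E°cell = +1.50 − (+0.77) = +0.73 V, with n = 3 electrons transferred.
The balanced reaction is Au^3+(aq) + 3 Fe^2+(aq) → Au(s) + 3 Fe^3+(aq), so Q = [Fe^3+(aq)]^3 / ([Au^3+(aq)]·[Fe^2+(aq)]^3) = 116 and log Q = 2.063.
E = E° − (0.0592/n)·log Q = +0.73 − (0.0592/3)(2.063) = +0.69 V.

+0.69 V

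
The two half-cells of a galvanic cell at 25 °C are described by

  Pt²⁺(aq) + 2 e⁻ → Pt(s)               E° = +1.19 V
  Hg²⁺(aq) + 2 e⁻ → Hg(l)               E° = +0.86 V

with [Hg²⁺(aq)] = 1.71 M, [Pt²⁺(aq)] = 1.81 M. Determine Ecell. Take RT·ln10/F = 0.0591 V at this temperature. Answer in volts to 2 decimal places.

+0.33 V

The Pt²⁺/Pt couple has the more positive E°, so it is the cathode; Hg²⁺/Hg is the anode.
The standard potential is +1.19 − (+0.86) = +0.33 V and the balanced reaction transfers n = 2 electrons.
The balanced reaction is Pt²⁺(aq) + Hg(l) → Pt(s) + Hg²⁺(aq), so Q = [Hg²⁺(aq)] / [Pt²⁺(aq)] = 0.945 and log Q = −0.025.
E = E° − (0.0591/n)·log Q = +0.33 − (0.0591/2)(−0.025) = +0.33 V.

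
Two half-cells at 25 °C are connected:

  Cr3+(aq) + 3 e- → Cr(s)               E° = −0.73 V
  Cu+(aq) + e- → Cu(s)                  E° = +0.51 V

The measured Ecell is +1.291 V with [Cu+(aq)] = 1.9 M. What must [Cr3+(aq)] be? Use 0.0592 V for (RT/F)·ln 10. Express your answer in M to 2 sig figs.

0.018 M

With Cu⁺/Cu at the cathode and Cr³⁺/Cr at the anode, E°cell = +0.51 − (−0.73) = +1.24 V (n = 3).
Rearranging E = E° − (0.0592/n)·log Q gives log Q = 3(+1.24 − (+1.291))/0.0592 = −2.584.
For 3 Cu+(aq) + Cr(s) → 3 Cu(s) + Cr3+(aq), the reaction quotient is Q = [Cr3+(aq)] / [Cu+(aq)]^3.
Substituting the known concentrations and solving, log [Cr3+(aq)] = −1.748 and [Cr3+(aq)] = 0.018 M.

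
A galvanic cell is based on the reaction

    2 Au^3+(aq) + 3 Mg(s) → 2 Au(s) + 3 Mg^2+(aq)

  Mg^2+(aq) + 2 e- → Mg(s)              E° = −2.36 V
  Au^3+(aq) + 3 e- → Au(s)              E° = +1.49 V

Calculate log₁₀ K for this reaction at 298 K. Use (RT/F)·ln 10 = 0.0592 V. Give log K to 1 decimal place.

The Au³⁺/Au couple is reduced (cathode); E°cell = +1.49 − (−2.36) = +3.85 V with n = 6.
At equilibrium E = 0, so log K = nE°cell / 0.0592 = (6)(+3.85) / 0.0592 = 390.2.

log K = 390.2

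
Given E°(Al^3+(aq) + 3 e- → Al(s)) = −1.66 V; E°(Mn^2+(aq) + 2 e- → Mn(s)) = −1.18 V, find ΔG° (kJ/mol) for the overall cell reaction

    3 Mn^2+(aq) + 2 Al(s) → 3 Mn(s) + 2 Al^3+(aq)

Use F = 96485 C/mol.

In the reaction as written Mn^2+(aq) is reduced, so the Mn²⁺/Mn couple is the cathode and Al³⁺/Al is the anode.
E°cell = −1.18 − (−1.66) = +0.48 V; balancing electrons gives n = 6.
ΔG° = −nFE°cell = −(6)(96485)(+0.48) J/mol = −278 kJ/mol.

−278 kJ/mol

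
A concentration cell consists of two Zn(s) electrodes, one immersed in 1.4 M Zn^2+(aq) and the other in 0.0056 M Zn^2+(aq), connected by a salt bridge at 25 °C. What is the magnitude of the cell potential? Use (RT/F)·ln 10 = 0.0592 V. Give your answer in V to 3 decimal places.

For a concentration cell E°cell = 0, since both electrodes use the same couple.
The compartment with the higher Zn^2+(aq) concentration (1.4 M) acts as the cathode; ions are reduced there and produced at the dilute (0.0056 M) anode.
With n = 2, Ecell = −(0.0592/2)·log([dilute]/[conc]) = −(0.0592/2)·log(0.0056/1.4) = +0.071 V.

0.071 V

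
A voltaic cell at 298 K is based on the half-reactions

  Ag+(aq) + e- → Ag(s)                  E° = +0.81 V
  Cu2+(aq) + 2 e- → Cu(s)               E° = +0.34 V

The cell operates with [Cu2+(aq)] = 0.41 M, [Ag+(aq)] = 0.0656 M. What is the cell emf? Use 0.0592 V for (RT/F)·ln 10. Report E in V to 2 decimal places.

+0.41 V

Since E°(Ag⁺/Ag) > E°(Cu²⁺/Cu), Ag⁺/Ag serves as the cathode.
The standard potential is +0.81 − (+0.34) = +0.47 V and the balanced reaction transfers n = 2 electrons.
For the overall reaction 2 Ag+(aq) + Cu(s) → 2 Ag(s) + Cu2+(aq), Q = [Cu2+(aq)] / [Ag+(aq)]^2 = 95.3, giving log Q = 1.979.
Applying E = E° − (RT ln10/nF)·log Q gives +0.47 − (0.0592/2)(1.979) = +0.41 V.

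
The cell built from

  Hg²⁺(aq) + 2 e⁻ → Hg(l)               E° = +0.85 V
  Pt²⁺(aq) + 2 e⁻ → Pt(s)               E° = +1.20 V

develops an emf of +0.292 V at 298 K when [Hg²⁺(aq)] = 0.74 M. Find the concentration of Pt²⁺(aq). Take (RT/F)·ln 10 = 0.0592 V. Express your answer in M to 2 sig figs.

0.0081 M

Pt²⁺/Pt is the cathode (higher E°); E°cell = +1.20 − (+0.85) = +0.35 V with n = 2.
Rearranging E = E° − (0.0592/n)·log Q gives log Q = 2(+0.35 − (+0.292))/0.0592 = 1.959.
For Pt²⁺(aq) + Hg(l) → Pt(s) + Hg²⁺(aq), the reaction quotient is Q = [Hg²⁺(aq)] / [Pt²⁺(aq)].
Substituting the known concentrations and solving, log [Pt²⁺(aq)] = −2.090 and [Pt²⁺(aq)] = 0.0081 M.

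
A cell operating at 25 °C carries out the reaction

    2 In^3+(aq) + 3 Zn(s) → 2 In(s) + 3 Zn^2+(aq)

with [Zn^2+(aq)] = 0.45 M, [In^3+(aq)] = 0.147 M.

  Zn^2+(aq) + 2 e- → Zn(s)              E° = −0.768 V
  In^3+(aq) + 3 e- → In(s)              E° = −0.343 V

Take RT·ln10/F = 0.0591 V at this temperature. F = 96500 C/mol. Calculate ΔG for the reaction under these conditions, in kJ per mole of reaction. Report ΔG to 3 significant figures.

−242 kJ/mol

The standard cell potential is −0.343 − (−0.768) = +0.425 V, with n = 6 electrons in the balanced equation.
The reaction quotient is [Zn^2+(aq)]^3 / [In^3+(aq)]^2 = 4.22; by Nernst, E = +0.425 − (0.0591/6)(0.625) = +0.4188 V.
ΔG = −nFE = −(6)(96500)(+0.4188) J/mol = −242 kJ/mol.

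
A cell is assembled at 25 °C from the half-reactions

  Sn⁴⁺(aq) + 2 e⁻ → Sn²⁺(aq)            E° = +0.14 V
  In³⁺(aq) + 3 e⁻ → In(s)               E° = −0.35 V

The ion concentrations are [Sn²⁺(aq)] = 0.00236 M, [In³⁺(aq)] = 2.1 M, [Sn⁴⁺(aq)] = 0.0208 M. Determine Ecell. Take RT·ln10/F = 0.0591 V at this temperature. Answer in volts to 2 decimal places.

The Sn⁴⁺/Sn²⁺ couple has the more positive E°, so it is the cathode; In³⁺/In is the anode.
E°cell = E°cat − E°an = +0.14 − (−0.35) = +0.49 V; n = 6.
Balancing gives 3 Sn⁴⁺(aq) + 2 In(s) → 3 Sn²⁺(aq) + 2 In³⁺(aq); hence Q = ([Sn²⁺(aq)]^3·[In³⁺(aq)]^2) / [Sn⁴⁺(aq)]^3 = 0.00644 (log Q = −2.191).
Applying E = E° − (RT ln10/nF)·log Q gives +0.49 − (0.0591/6)(−2.191) = +0.51 V.

+0.51 V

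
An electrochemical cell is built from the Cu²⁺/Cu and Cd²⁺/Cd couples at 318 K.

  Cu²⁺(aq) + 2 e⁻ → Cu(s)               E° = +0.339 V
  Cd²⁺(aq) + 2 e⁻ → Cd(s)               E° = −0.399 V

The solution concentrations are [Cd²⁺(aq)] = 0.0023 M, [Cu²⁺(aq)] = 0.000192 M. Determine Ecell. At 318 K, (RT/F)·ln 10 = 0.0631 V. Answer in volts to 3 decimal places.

+0.704 V

Since E°(Cu²⁺/Cu) > E°(Cd²⁺/Cd), Cu²⁺/Cu serves as the cathode.
E°cell = E°cat − E°an = +0.339 − (−0.399) = +0.738 V; n = 2.
Balancing gives Cu²⁺(aq) + Cd(s) → Cu(s) + Cd²⁺(aq); hence Q = [Cd²⁺(aq)] / [Cu²⁺(aq)] = 12 (log Q = 1.078).
By the Nernst equation, E = +0.738 − (0.0631/2)·(1.078) = +0.704 V.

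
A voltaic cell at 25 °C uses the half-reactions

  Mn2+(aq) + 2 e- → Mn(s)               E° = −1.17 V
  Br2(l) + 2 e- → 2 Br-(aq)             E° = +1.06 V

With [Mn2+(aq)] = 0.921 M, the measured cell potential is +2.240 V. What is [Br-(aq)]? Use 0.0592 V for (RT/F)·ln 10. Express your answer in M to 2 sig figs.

0.71 M

With Br₂/Br⁻ at the cathode and Mn²⁺/Mn at the anode, E°cell = +1.06 − (−1.17) = +2.23 V (n = 2).
Since E = E° − (0.0592/n)·log Q, log Q = n(E° − E)/0.0592 = −0.338.
Balancing electrons gives Br2(l) + Mn(s) → 2 Br-(aq) + Mn2+(aq); thus Q = [Br-(aq)]^2·[Mn2+(aq)].
Isolating [Br-(aq)] in Q = 10^{−0.338} yields log [Br-(aq)] = −0.151, i.e. 0.71 M.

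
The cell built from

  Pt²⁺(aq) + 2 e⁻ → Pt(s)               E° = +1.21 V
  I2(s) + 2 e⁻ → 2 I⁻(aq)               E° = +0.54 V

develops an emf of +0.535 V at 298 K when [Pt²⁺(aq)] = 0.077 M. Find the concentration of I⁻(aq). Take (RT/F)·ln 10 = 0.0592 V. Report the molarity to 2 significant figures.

0.019 M

The Pt²⁺/Pt couple has the larger reduction potential, so it is the cathode: E°cell = +1.21 − (+0.54) = +0.67 V and n = 2.
From the Nernst equation, log Q = n(E° − E)/0.0592 = 2·(+0.67 − (+0.535))/0.0592 = 4.561.
For Pt²⁺(aq) + 2 I⁻(aq) → Pt(s) + I2(s), the reaction quotient is Q = 1 / ([Pt²⁺(aq)]·[I⁻(aq)]^2).
Isolating [I⁻(aq)] in Q = 10^{4.561} yields log [I⁻(aq)] = −1.724, i.e. 0.019 M.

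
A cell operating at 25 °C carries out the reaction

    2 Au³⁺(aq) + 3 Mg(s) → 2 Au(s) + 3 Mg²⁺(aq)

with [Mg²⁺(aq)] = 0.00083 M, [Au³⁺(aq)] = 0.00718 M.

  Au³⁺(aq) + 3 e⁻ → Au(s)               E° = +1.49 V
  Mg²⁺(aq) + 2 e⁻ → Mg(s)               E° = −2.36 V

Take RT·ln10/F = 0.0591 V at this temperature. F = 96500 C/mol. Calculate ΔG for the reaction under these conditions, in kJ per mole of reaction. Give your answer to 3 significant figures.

−2260 kJ/mol

The standard cell potential is +1.49 − (−2.36) = +3.85 V, with n = 6 electrons in the balanced equation.
The reaction quotient is [Mg²⁺(aq)]^3 / [Au³⁺(aq)]^2 = 1.11×10^−5; by Nernst, E = +3.85 − (0.0591/6)(−4.955) = +3.8988 V.
Then ΔG = −nFE = −6 × 96500 × +3.8988 J/mol = −2260 kJ/mol.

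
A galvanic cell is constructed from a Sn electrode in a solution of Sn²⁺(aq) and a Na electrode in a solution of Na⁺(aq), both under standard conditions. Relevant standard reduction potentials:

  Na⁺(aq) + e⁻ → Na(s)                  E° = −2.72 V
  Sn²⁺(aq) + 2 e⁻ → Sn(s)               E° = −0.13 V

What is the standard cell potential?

Of the two couples in this cell, the one with the more positive reduction potential is reduced at the cathode: here that is Sn²⁺/Sn (−0.13 V); Na⁺/Na (−2.72 V) is the anode.
E°cell = E°(cathode) − E°(anode) = −0.13 − (−2.72) = +2.59 V.

+2.59 V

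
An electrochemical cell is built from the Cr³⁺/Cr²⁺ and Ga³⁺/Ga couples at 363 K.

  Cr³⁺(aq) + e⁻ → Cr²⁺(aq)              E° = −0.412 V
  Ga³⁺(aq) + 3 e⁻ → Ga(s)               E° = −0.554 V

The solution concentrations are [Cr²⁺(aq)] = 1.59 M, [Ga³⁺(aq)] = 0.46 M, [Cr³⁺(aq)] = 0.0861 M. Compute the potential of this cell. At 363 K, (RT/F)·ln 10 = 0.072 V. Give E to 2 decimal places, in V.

+0.06 V

Since E°(Cr³⁺/Cr²⁺) > E°(Ga³⁺/Ga), Cr³⁺/Cr²⁺ serves as the cathode.
E°cell = −0.412 − (−0.554) = +0.142 V, with n = 3 electrons transferred.
Balancing gives 3 Cr³⁺(aq) + Ga(s) → 3 Cr²⁺(aq) + Ga³⁺(aq); hence Q = ([Cr²⁺(aq)]^3·[Ga³⁺(aq)]) / [Cr³⁺(aq)]^3 = 2.9×10^3 (log Q = 3.462).
Applying E = E° − (RT ln10/nF)·log Q gives +0.142 − (0.072/3)(3.462) = +0.06 V.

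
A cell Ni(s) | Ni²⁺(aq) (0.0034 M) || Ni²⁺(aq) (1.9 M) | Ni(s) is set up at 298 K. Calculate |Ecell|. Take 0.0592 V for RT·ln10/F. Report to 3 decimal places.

0.081 V

For a concentration cell E°cell = 0, since both electrodes use the same couple.
The compartment with the higher Ni²⁺(aq) concentration (1.9 M) acts as the cathode; ions are reduced there and produced at the dilute (0.0034 M) anode.
With n = 2, Ecell = −(0.0592/2)·log([dilute]/[conc]) = −(0.0592/2)·log(0.0034/1.9) = +0.081 V.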